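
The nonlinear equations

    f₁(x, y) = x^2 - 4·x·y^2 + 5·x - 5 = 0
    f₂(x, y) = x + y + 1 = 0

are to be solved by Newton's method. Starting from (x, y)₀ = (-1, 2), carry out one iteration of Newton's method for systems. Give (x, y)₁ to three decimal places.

(-1.862, 0.862)

At (-1, 2): F = (7.000, 2.000).
Jacobian J = [[2·x - 4·y^2 + 5, -8·x·y], [1, 1]].
At the point, J = [[-13.000, 16.000], [1.000, 1.000]] (det J = -29.000).
Solving J·Δ = −F gives Δ = (-0.862, -1.138).
Then the next iterate is (x, y)₁ = (-1.862, 0.862).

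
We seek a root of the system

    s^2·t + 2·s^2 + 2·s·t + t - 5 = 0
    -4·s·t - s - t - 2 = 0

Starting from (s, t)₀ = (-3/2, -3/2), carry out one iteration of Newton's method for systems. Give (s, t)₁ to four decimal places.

At (-3/2, -3/2): F = (-0.8750, -8.0000).
Jacobian J = [[2·s·t + 4·s + 2·t, s^2 + 2·s + 1], [-4·t - 1, -4·s - 1]].
At the point, J = [[-4.5000, 0.2500], [5.0000, 5.0000]] (det J = -23.7500).
Solving J·Δ = −F gives Δ = (-0.1000, 1.7000).
Then the next iterate is (s, t)₁ = (-1.6000, 0.2000).

(-1.6000, 0.2000)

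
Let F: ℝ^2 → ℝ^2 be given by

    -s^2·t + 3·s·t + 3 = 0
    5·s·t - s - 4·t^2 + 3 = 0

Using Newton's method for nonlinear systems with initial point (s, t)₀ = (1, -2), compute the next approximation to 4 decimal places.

(2.3500, -0.1500)

At (1, -2): F = (-1.0000, -24.0000).
Jacobian J = [[-2·s·t + 3·t, -s^2 + 3·s], [5·t - 1, 5·s - 8·t]].
At the point, J = [[-2.0000, 2.0000], [-11.0000, 21.0000]] (det J = -20.0000).
Solving J·Δ = −F gives Δ = (1.3500, 1.8500).
Then the next iterate is (s, t)₁ = (2.3500, -0.1500).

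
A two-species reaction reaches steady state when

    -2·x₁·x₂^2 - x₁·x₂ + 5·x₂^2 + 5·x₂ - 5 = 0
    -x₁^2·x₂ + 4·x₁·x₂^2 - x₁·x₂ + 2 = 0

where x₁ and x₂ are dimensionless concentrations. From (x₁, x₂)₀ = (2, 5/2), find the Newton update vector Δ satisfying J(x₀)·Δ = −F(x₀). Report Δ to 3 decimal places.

(0.002, -1.089)

At (2, 5/2): F = (8.750, 37.000).
Jacobian J = [[-2·x₂^2 - x₂, -4·x₁·x₂ - x₁ + 10·x₂ + 5], [-2·x₁·x₂ + 4·x₂^2 - x₂, -x₁^2 + 8·x₁·x₂ - x₁]].
At the point, J = [[-15.000, 8.000], [12.500, 34.000]] (det J = -610.000).
Solving J·Δ = −F gives Δ = (0.002, -1.089).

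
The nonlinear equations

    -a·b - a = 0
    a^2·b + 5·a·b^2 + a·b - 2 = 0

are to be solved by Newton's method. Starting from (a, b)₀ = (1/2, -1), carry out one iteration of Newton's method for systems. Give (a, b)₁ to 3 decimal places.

At (1/2, -1): F = (0.000, -0.250).
Jacobian J = [[-b - 1, -a], [2·a·b + 5·b^2 + b, a^2 + 10·a·b + a]].
At the point, J = [[0.000, -0.500], [3.000, -4.250]] (det J = 1.500).
Solving J·Δ = −F gives Δ = (0.083, 0.000).
Then the next iterate is (a, b)₁ = (0.583, -1.000).

(0.583, -1.000)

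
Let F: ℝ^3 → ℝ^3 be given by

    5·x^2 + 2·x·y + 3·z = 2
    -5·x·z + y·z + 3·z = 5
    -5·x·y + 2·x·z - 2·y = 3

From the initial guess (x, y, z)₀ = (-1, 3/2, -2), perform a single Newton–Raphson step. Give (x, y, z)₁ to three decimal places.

(-0.880, 1.763, 0.456)

At (-1, 3/2, -2): F = (-6.000, -24.000, 5.500).
Jacobian J = [[10·x + 2·y, 2·x, 3], [-5·z, z, -5·x + y + 3], [-5·y + 2·z, -5·x - 2, 2·x]].
At the point, J = [[-7.000, -2.000, 3.000], [10.000, -2.000, 9.500], [-11.500, 3.000, -2.000]] (det J = 371.000).
Solving J·Δ = −F gives Δ = (0.120, 0.263, 2.456).
Then the next iterate is (x, y, z)₁ = (-0.880, 1.763, 0.456).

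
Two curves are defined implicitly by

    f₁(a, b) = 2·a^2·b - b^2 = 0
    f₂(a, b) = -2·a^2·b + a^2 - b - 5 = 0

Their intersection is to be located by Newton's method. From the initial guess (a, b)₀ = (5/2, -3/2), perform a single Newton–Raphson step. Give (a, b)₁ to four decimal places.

(2.0372, -0.5930)

At (5/2, -3/2): F = (-21.0000, 21.5000).
Jacobian J = [[4·a·b, 2·a^2 - 2·b], [-4·a·b + 2·a, -2·a^2 - 1]].
At the point, J = [[-15.0000, 15.5000], [20.0000, -13.5000]] (det J = -107.5000).
Solving J·Δ = −F gives Δ = (-0.4628, 0.9070).
Then the next iterate is (a, b)₁ = (2.0372, -0.5930).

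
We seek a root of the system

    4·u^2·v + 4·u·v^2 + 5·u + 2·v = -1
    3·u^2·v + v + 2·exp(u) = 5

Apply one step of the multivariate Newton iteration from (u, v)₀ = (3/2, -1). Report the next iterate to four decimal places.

(2.5022, -0.5067)

At (3/2, -1): F = (3.5000, -3.786622).
Jacobian J = [[8·u·v + 4·v^2 + 5, 4·u^2 + 8·u·v + 2], [6·u·v + 2·exp(u), 3·u^2 + 1]].
At the point, J = [[-3.0000, -1.0000], [-0.036622, 7.7500]] (det J = -23.286622).
Solving J·Δ = −F gives Δ = (1.0022, 0.4933).
Then the next iterate is (u, v)₁ = (2.5022, -0.5067).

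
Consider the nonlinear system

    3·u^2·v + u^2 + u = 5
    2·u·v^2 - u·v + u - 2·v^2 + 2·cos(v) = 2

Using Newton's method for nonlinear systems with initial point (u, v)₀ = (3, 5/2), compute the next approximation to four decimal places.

(1.6259, 2.3872)

At (3, 5/2): F = (74.5000, 16.897713).
Jacobian J = [[6·u·v + 2·u + 1, 3·u^2], [2·v^2 - v + 1, 4·u·v - u - 4·v - 2·sin(v)]].
At the point, J = [[52.0000, 27.0000], [11.0000, 15.803056]] (det J = 524.758897).
Solving J·Δ = −F gives Δ = (-1.3741, -0.1128).
Then the next iterate is (u, v)₁ = (1.6259, 2.3872).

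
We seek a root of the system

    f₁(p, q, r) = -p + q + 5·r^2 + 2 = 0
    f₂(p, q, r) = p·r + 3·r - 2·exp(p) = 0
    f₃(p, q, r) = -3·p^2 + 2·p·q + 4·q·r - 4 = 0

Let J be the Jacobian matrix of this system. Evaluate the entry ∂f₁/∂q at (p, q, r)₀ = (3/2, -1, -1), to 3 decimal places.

1.000

∂f₁/∂q = 1.
At (3/2, -1, -1) this is 1.000.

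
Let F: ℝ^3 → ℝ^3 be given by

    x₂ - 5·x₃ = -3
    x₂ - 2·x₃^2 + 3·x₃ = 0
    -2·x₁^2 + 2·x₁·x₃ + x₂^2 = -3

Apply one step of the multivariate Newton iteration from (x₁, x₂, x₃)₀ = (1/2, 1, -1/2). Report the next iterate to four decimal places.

(-0.0833, -1.7500, 0.2500)

At (1/2, 1, -1/2): F = (6.5000, -1.0000, 3.0000).
Jacobian J = [[0, 1, -5], [0, 1, -4·x₃ + 3], [-4·x₁ + 2·x₃, 2·x₂, 2·x₁]].
At the point, J = [[0.0000, 1.0000, -5.0000], [0.0000, 1.0000, 5.0000], [-3.0000, 2.0000, 1.0000]] (det J = -30.0000).
Solving J·Δ = −F gives Δ = (-0.5833, -2.7500, 0.7500).
Then the next iterate is (x₁, x₂, x₃)₁ = (-0.0833, -1.7500, 0.2500).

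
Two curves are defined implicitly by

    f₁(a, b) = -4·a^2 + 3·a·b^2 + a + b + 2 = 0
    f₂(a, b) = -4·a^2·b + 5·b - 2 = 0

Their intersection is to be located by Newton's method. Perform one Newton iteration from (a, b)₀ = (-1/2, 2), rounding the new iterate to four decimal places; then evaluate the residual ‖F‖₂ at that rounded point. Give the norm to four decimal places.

At (-1/2, 2): F = (-3.5000, 6.0000).
Jacobian J = [[-8·a + 3·b^2 + 1, 6·a·b + 1], [-8·a·b, -4·a^2 + 5]].
At the point, J = [[17.0000, -5.0000], [8.0000, 4.0000]] (det J = 108.0000).
Solving J·Δ = −F gives Δ = (-0.1481, -1.2037).
Then the next iterate is (a, b)₁ = (-0.6481, 0.7963).
Re-evaluating at (-0.6481, 0.7963): F = (-0.764803, 0.643609), so ‖F‖₂ = 0.9996.

0.9996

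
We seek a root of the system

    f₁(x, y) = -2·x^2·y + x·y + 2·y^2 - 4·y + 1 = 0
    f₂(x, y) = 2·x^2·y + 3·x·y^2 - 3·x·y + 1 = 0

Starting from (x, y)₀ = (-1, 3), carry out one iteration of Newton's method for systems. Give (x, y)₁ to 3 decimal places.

At (-1, 3): F = (-2.000, -11.000).
Jacobian J = [[-4·x·y + y, -2·x^2 + x + 4·y - 4], [4·x·y + 3·y^2 - 3·y, 2·x^2 + 6·x·y - 3·x]].
At the point, J = [[15.000, 5.000], [6.000, -13.000]] (det J = -225.000).
Solving J·Δ = −F gives Δ = (0.360, -0.680).
Then the next iterate is (x, y)₁ = (-0.640, 2.320).

(-0.640, 2.320)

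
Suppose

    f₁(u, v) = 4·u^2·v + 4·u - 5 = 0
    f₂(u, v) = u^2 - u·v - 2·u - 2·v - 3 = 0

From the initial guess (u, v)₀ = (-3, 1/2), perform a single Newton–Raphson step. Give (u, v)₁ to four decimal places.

At (-3, 1/2): F = (1.0000, 12.5000).
Jacobian J = [[8·u·v + 4, 4·u^2], [2·u - v - 2, -u - 2]].
At the point, J = [[-8.0000, 36.0000], [-8.5000, 1.0000]] (det J = 298.0000).
Solving J·Δ = −F gives Δ = (1.5067, 0.3070).
Then the next iterate is (u, v)₁ = (-1.4933, 0.8070).

(-1.4933, 0.8070)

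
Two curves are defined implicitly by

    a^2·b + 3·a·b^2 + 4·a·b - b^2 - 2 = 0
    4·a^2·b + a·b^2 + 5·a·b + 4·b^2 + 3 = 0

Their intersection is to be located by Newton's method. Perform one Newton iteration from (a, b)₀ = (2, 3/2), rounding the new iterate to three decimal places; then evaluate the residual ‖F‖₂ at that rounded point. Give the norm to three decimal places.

At (2, 3/2): F = (27.250, 55.500).
Jacobian J = [[2·a·b + 3·b^2 + 4·b, a^2 + 6·a·b + 4·a - 2·b], [8·a·b + b^2 + 5·b, 4·a^2 + 2·a·b + 5·a + 8·b]].
At the point, J = [[18.750, 27.000], [33.750, 44.000]] (det J = -86.250).
Solving J·Δ = −F gives Δ = (-3.472, 1.402).
Then the next iterate is (a, b)₁ = (-1.472, 2.902).
Re-evaluating at (-1.472, 2.902): F = (-58.41038, 28.08312), so ‖F‖₂ = 64.811.

64.811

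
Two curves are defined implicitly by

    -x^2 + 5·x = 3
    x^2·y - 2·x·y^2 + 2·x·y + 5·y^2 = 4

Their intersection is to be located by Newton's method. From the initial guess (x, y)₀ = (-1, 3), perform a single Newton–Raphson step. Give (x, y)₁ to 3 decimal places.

(0.286, 2.199)

At (-1, 3): F = (-9.000, 56.000).
Jacobian J = [[-2·x + 5, 0], [2·x·y - 2·y^2 + 2·y, x^2 - 4·x·y + 2·x + 10·y]].
At the point, J = [[7.000, 0.000], [-18.000, 41.000]] (det J = 287.000).
Solving J·Δ = −F gives Δ = (1.286, -0.801).
Then the next iterate is (x, y)₁ = (0.286, 2.199).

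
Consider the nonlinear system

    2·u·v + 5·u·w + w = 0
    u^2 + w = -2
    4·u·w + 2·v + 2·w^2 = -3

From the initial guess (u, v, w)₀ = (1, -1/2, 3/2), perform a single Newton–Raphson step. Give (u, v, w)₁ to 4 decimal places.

At (1, -1/2, 3/2): F = (8.0000, 4.5000, 12.5000).
Jacobian J = [[2·v + 5·w, 2·u, 5·u + 1], [2·u, 0, 1], [4·w, 2, 4·u + 4·w]].
At the point, J = [[6.5000, 2.0000, 6.0000], [2.0000, 0.0000, 1.0000], [6.0000, 2.0000, 10.0000]] (det J = -17.0000).
Solving J·Δ = −F gives Δ = (-1.5882, 5.1324, -1.3235).
Then the next iterate is (u, v, w)₁ = (-0.5882, 4.6324, 0.1765).

(-0.5882, 4.6324, 0.1765)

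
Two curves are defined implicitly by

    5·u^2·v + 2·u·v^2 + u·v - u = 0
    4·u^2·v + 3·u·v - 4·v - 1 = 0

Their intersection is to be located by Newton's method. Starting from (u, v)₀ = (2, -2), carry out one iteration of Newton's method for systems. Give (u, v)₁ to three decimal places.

(1.209, -1.614)

At (2, -2): F = (-30.000, -37.000).
Jacobian J = [[10·u·v + 2·v^2 + v - 1, 5·u^2 + 4·u·v + u], [8·u·v + 3·v, 4·u^2 + 3·u - 4]].
At the point, J = [[-35.000, 6.000], [-38.000, 18.000]] (det J = -402.000).
Solving J·Δ = −F gives Δ = (-0.791, 0.386).
Then the next iterate is (u, v)₁ = (1.209, -1.614).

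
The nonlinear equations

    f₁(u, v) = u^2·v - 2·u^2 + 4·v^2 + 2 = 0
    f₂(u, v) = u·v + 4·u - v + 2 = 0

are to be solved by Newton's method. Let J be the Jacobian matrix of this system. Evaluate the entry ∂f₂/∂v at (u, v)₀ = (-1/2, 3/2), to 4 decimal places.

-1.5000

∂f₂/∂v = u - 1.
At (-1/2, 3/2) this is -1.5000.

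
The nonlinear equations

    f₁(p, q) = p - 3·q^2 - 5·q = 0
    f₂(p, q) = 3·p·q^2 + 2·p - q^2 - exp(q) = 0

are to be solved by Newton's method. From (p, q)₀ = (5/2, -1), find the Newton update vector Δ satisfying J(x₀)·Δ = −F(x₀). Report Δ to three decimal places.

At (5/2, -1): F = (4.500, 11.13212).
Jacobian J = [[1, -6·q - 5], [3·q^2 + 2, 6·p·q - 2·q - exp(q)]].
At the point, J = [[1.000, 1.000], [5.000, -13.36788]] (det J = -18.36788).
Solving J·Δ = −F gives Δ = (-3.881, -0.619).

(-3.881, -0.619)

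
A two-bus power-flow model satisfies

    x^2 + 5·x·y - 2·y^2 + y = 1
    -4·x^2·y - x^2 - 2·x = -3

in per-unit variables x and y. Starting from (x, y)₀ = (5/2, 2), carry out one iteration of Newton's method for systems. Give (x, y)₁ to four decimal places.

(0.0461, 4.2833)

At (5/2, 2): F = (24.2500, -58.2500).
Jacobian J = [[2·x + 5·y, 5·x - 4·y + 1], [-8·x·y - 2·x - 2, -4·x^2]].
At the point, J = [[15.0000, 5.5000], [-47.0000, -25.0000]] (det J = -116.5000).
Solving J·Δ = −F gives Δ = (-2.4539, 2.2833).
Then the next iterate is (x, y)₁ = (0.0461, 4.2833).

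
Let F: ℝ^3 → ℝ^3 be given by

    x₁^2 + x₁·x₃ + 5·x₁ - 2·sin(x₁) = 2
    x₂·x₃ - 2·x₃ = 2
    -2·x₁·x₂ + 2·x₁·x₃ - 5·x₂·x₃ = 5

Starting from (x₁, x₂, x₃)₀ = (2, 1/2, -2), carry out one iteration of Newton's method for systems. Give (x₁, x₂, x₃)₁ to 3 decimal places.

(1.663, 2.329, -3.772)

At (2, 1/2, -2): F = (6.18141, 1.000, -10.000).
Jacobian J = [[2·x₁ + x₃ - 2·cos(x₁) + 5, 0, x₁], [0, x₃, x₂ - 2], [-2·x₂ + 2·x₃, -2·x₁ - 5·x₃, 2·x₁ - 5·x₂]].
At the point, J = [[7.83229, 0.000, 2.000], [0.000, -2.000, -1.500], [-5.000, 6.000, 1.500]] (det J = 26.99376).
Solving J·Δ = −F gives Δ = (-0.337, 1.829, -1.772).
Then the next iterate is (x₁, x₂, x₃)₁ = (1.663, 2.329, -3.772).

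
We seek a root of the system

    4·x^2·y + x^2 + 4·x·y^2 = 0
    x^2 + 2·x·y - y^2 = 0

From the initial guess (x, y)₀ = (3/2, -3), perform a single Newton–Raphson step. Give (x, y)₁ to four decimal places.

At (3/2, -3): F = (29.2500, -15.7500).
Jacobian J = [[8·x·y + 2·x + 4·y^2, 4·x^2 + 8·x·y], [2·x + 2·y, 2·x - 2·y]].
At the point, J = [[3.0000, -27.0000], [-3.0000, 9.0000]] (det J = -54.0000).
Solving J·Δ = −F gives Δ = (-3.0000, 0.7500).
Then the next iterate is (x, y)₁ = (-1.5000, -2.2500).

(-1.5000, -2.2500)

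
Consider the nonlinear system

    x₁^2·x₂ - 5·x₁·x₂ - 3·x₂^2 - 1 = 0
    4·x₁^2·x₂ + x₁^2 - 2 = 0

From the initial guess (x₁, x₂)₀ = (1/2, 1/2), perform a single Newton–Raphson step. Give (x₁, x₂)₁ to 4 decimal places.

(1.1864, -0.3091)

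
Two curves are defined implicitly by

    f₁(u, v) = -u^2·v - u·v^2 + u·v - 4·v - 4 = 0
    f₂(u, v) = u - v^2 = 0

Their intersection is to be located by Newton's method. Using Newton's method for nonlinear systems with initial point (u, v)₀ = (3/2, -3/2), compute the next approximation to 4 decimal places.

At (3/2, -3/2): F = (-0.2500, -0.7500).
Jacobian J = [[-2·u·v - v^2 + v, -u^2 - 2·u·v + u - 4], [1, -2·v]].
At the point, J = [[0.7500, -0.2500], [1.0000, 3.0000]] (det J = 2.5000).
Solving J·Δ = −F gives Δ = (0.3750, 0.1250).
Then the next iterate is (u, v)₁ = (1.8750, -1.3750).

(1.8750, -1.3750)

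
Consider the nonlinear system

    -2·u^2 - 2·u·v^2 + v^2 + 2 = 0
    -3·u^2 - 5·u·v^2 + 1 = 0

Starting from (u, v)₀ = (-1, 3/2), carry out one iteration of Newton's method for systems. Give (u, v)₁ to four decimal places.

(-1.4528, 0.7248)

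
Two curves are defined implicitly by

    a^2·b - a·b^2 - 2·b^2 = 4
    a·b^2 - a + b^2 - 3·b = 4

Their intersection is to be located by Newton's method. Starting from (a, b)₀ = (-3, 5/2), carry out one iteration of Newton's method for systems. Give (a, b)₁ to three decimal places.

(-2.863, 0.940)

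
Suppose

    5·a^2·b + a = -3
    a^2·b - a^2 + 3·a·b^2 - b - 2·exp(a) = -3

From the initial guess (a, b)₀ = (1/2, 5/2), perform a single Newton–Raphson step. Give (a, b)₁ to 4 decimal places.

(-0.0152, 2.7638)

At (1/2, 5/2): F = (6.6250, 6.952557).
Jacobian J = [[10·a·b + 1, 5·a^2], [2·a·b - 2·a + 3·b^2 - 2·exp(a), a^2 + 6·a·b - 1]].
At the point, J = [[13.5000, 1.2500], [16.952557, 6.7500]] (det J = 69.934303).
Solving J·Δ = −F gives Δ = (-0.5152, 0.2638).
Then the next iterate is (a, b)₁ = (-0.0152, 2.7638).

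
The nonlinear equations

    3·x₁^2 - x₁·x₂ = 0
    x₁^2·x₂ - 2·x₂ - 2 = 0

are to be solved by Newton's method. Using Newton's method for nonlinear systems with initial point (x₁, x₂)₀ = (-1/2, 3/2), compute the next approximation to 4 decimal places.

At (-1/2, 3/2): F = (1.5000, -4.6250).
Jacobian J = [[6·x₁ - x₂, -x₁], [2·x₁·x₂, x₁^2 - 2]].
At the point, J = [[-4.5000, 0.5000], [-1.5000, -1.7500]] (det J = 8.6250).
Solving J·Δ = −F gives Δ = (0.0362, -2.6739).
Then the next iterate is (x₁, x₂)₁ = (-0.4638, -1.1739).

(-0.4638, -1.1739)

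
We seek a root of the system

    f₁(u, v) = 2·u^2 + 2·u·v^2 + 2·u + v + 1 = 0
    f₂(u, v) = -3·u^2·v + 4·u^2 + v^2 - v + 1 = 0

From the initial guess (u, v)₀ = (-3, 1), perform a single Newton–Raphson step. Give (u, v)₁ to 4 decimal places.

At (-3, 1): F = (8.0000, 10.0000).
Jacobian J = [[4·u + 2·v^2 + 2, 4·u·v + 1], [-6·u·v + 8·u, -3·u^2 + 2·v - 1]].
At the point, J = [[-8.0000, -11.0000], [-6.0000, -26.0000]] (det J = 142.0000).
Solving J·Δ = −F gives Δ = (0.6901, 0.2254).
Then the next iterate is (u, v)₁ = (-2.3099, 1.2254).

(-2.3099, 1.2254)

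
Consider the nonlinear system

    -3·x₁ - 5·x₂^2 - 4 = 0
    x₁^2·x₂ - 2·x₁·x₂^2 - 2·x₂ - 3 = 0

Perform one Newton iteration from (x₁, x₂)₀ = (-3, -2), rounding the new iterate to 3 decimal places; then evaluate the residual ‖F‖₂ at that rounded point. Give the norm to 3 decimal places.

9.570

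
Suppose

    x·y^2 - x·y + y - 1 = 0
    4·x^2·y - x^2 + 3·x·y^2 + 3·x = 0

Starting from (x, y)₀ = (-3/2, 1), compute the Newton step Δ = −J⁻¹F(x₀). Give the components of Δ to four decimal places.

(-0.7500, 0.0000)

At (-3/2, 1): F = (0.0000, -2.2500).
Jacobian J = [[y^2 - y, 2·x·y - x + 1], [8·x·y - 2·x + 3·y^2 + 3, 4·x^2 + 6·x·y]].
At the point, J = [[0.0000, -0.5000], [-3.0000, 0.0000]] (det J = -1.5000).
Solving J·Δ = −F gives Δ = (-0.7500, 0.0000).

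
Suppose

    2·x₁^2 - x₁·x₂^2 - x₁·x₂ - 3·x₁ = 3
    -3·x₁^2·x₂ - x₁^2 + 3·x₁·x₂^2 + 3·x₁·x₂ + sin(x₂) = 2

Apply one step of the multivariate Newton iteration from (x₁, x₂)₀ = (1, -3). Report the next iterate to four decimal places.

(1.9408, -0.0592)

At (1, -3): F = (-10.0000, 23.858880).
Jacobian J = [[4·x₁ - x₂^2 - x₂ - 3, -2·x₁·x₂ - x₁], [-6·x₁·x₂ - 2·x₁ + 3·x₂^2 + 3·x₂, -3·x₁^2 + 6·x₁·x₂ + 3·x₁ + cos(x₂)]].
At the point, J = [[-5.0000, 5.0000], [34.0000, -18.989992]] (det J = -75.050038).
Solving J·Δ = −F gives Δ = (0.9408, 2.9408).
Then the next iterate is (x₁, x₂)₁ = (1.9408, -0.0592).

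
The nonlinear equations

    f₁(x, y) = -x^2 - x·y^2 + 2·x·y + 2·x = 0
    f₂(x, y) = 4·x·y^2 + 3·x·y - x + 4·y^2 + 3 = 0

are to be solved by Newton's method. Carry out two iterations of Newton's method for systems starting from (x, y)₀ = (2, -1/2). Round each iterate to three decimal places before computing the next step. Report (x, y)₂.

(2.089, 0.034)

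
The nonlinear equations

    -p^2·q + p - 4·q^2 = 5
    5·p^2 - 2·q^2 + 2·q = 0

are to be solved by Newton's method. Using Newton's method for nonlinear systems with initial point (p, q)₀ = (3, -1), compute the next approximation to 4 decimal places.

(2.1806, -3.7361)

At (3, -1): F = (3.0000, 41.0000).
Jacobian J = [[-2·p·q + 1, -p^2 - 8·q], [10·p, -4·q + 2]].
At the point, J = [[7.0000, -1.0000], [30.0000, 6.0000]] (det J = 72.0000).
Solving J·Δ = −F gives Δ = (-0.8194, -2.7361).
Then the next iterate is (p, q)₁ = (2.1806, -3.7361).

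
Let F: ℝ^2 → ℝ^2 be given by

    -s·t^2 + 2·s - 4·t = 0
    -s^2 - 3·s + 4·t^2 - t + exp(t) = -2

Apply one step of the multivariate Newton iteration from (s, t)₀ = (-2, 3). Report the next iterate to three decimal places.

(-3.197, 1.703)

At (-2, 3): F = (2.000, 57.08554).
Jacobian J = [[-t^2 + 2, -2·s·t - 4], [-2·s - 3, 8·t + exp(t) - 1]].
At the point, J = [[-7.000, 8.000], [1.000, 43.08554]] (det J = -309.59876).
Solving J·Δ = −F gives Δ = (-1.197, -1.297).
Then the next iterate is (s, t)₁ = (-3.197, 1.703).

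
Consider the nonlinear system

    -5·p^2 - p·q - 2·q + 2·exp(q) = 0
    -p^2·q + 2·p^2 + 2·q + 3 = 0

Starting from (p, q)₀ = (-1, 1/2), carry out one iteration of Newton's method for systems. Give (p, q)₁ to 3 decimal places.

(-0.095, -2.284)

At (-1, 1/2): F = (-2.20256, 5.500).
Jacobian J = [[-10·p - q, -p + 2·exp(q) - 2], [-2·p·q + 4·p, -p^2 + 2]].
At the point, J = [[9.500, 2.29744], [-3.000, 1.000]] (det J = 16.39233).
Solving J·Δ = −F gives Δ = (0.905, -2.784).
Then the next iterate is (p, q)₁ = (-0.095, -2.284).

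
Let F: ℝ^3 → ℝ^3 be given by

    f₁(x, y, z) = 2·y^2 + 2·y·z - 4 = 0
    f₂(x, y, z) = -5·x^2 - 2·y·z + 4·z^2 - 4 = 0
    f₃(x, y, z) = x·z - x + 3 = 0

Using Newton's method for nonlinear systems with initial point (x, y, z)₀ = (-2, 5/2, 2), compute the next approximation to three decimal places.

At (-2, 5/2, 2): F = (18.500, -18.000, 1.000).
Jacobian J = [[0, 4·y + 2·z, 2·y], [-10·x, -2·z, -2·y + 8·z], [z - 1, 0, x]].
At the point, J = [[0.000, 14.000, 5.000], [20.000, -4.000, 11.000], [1.000, 0.000, -2.000]] (det J = 734.000).
Solving J·Δ = −F gives Δ = (0.248, -1.544, 0.624).
Then the next iterate is (x, y, z)₁ = (-1.752, 0.956, 2.624).

(-1.752, 0.956, 2.624)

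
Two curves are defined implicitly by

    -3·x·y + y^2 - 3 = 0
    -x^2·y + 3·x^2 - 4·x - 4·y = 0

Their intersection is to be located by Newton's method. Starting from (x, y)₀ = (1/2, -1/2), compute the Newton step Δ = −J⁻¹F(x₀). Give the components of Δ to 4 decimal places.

(1.4016, 0.0410)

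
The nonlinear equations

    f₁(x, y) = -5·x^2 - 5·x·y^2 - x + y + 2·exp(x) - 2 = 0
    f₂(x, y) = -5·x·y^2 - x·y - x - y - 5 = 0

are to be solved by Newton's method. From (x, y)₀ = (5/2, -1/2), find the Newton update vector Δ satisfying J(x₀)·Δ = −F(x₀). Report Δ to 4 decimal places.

(-6.5286, -0.2833)

At (5/2, -1/2): F = (-15.010012, -8.8750).
Jacobian J = [[-10·x - 5·y^2 + 2·exp(x) - 1, -10·x·y + 1], [-5·y^2 - y - 1, -10·x·y - x - 1]].
At the point, J = [[-2.885012, 13.5000], [-1.7500, 9.0000]] (det J = -2.340109).
Solving J·Δ = −F gives Δ = (-6.5286, -0.2833).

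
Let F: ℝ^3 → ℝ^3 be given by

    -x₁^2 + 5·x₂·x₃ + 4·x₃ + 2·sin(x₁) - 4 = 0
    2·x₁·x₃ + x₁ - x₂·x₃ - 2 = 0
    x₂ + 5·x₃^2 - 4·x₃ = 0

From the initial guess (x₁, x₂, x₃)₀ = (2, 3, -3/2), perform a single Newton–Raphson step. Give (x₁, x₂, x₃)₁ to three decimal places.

(0.769, 1.695, -0.503)

At (2, 3, -3/2): F = (-34.68141, -1.500, 20.250).
Jacobian J = [[-2·x₁ + 2·cos(x₁), 5·x₃, 5·x₂ + 4], [2·x₃ + 1, -x₃, 2·x₁ - x₂], [0, 1, 10·x₃ - 4]].
At the point, J = [[-4.83229, -7.500, 19.000], [-2.000, 1.500, 1.000], [0.000, 1.000, -19.000]] (det J = 389.55266).
Solving J·Δ = −F gives Δ = (-1.231, -1.305, 0.997).
Then the next iterate is (x₁, x₂, x₃)₁ = (0.769, 1.695, -0.503).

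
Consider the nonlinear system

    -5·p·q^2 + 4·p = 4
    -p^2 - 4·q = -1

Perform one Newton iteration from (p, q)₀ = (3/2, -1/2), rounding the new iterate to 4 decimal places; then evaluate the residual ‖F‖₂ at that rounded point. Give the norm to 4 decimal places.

At (3/2, -1/2): F = (0.1250, 0.7500).
Jacobian J = [[-5·q^2 + 4, -10·p·q], [-2·p, -4]].
At the point, J = [[2.7500, 7.5000], [-3.0000, -4.0000]] (det J = 11.5000).
Solving J·Δ = −F gives Δ = (0.5326, -0.2120).
Then the next iterate is (p, q)₁ = (2.0326, -0.7120).
Re-evaluating at (2.0326, -0.7120): F = (-1.021672, -0.283463), so ‖F‖₂ = 1.0603.

1.0603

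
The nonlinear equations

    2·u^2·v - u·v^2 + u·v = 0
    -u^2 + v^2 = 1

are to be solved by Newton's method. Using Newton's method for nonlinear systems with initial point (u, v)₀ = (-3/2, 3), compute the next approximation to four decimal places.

(-1.1333, 1.8583)

At (-3/2, 3): F = (22.5000, 5.7500).
Jacobian J = [[4·u·v - v^2 + v, 2·u^2 - 2·u·v + u], [-2·u, 2·v]].
At the point, J = [[-24.0000, 12.0000], [3.0000, 6.0000]] (det J = -180.0000).
Solving J·Δ = −F gives Δ = (0.3667, -1.1417).
Then the next iterate is (u, v)₁ = (-1.1333, 1.8583).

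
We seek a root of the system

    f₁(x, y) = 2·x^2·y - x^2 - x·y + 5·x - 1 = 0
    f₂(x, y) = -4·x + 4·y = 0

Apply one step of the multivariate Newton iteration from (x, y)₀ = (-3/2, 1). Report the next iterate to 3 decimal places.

(1.321, 1.321)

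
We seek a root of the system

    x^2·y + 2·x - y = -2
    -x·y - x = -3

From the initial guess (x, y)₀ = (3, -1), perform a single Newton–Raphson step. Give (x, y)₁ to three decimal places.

At (3, -1): F = (0.000, 3.000).
Jacobian J = [[2·x·y + 2, x^2 - 1], [-y - 1, -x]].
At the point, J = [[-4.000, 8.000], [0.000, -3.000]] (det J = 12.000).
Solving J·Δ = −F gives Δ = (2.000, 1.000).
Then the next iterate is (x, y)₁ = (5.000, 0.000).

(5.000, 0.000)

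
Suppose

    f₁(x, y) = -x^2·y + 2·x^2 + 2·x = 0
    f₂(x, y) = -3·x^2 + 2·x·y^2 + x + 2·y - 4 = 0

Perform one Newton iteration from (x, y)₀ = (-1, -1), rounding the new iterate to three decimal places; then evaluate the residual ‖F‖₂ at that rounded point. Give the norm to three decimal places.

At (-1, -1): F = (1.000, -12.000).
Jacobian J = [[-2·x·y + 4·x + 2, -x^2], [-6·x + 2·y^2 + 1, 4·x·y + 2]].
At the point, J = [[-4.000, -1.000], [9.000, 6.000]] (det J = -15.000).
Solving J·Δ = −F gives Δ = (-0.400, 2.600).
Then the next iterate is (x, y)₁ = (-1.400, 1.600).
Re-evaluating at (-1.400, 1.600): F = (-2.016, -15.248), so ‖F‖₂ = 15.381.

15.381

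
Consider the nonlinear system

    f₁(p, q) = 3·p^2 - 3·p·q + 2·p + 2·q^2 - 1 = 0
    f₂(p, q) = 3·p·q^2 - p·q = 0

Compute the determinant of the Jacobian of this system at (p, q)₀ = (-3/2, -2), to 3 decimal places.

J = [[6·p - 3·q + 2, -3·p + 4·q], [3·q^2 - q, 6·p·q - p]].
At the point, J = [[-1.000, -3.500], [14.000, 19.500]].
det J = 29.500.

29.500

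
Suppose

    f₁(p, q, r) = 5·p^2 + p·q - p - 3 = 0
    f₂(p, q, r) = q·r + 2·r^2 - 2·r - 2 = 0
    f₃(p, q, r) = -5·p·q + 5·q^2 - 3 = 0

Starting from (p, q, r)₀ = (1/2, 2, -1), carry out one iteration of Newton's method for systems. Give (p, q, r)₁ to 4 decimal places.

(0.7534, 1.4591, -0.8648)

At (1/2, 2, -1): F = (-1.2500, 0.0000, 12.0000).
Jacobian J = [[10·p + q - 1, p, 0], [0, r, q + 4·r - 2], [-5·q, -5·p + 10·q, 0]].
At the point, J = [[6.0000, 0.5000, 0.0000], [0.0000, -1.0000, -4.0000], [-10.0000, 17.5000, 0.0000]] (det J = 440.0000).
Solving J·Δ = −F gives Δ = (0.2534, -0.5409, 0.1352).
Then the next iterate is (p, q, r)₁ = (0.7534, 1.4591, -0.8648).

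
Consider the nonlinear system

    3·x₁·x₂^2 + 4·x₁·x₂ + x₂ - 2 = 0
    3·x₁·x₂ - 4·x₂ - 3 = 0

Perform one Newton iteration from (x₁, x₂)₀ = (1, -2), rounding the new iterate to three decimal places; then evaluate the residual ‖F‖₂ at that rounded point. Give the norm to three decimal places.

0.094

At (1, -2): F = (0.000, -1.000).
Jacobian J = [[3·x₂^2 + 4·x₂, 6·x₁·x₂ + 4·x₁ + 1], [3·x₂, 3·x₁ - 4]].
At the point, J = [[4.000, -7.000], [-6.000, -1.000]] (det J = -46.000).
Solving J·Δ = −F gives Δ = (-0.152, -0.087).
Then the next iterate is (x₁, x₂)₁ = (0.848, -2.087).
Re-evaluating at (0.848, -2.087): F = (-0.08554, 0.03867), so ‖F‖₂ = 0.094.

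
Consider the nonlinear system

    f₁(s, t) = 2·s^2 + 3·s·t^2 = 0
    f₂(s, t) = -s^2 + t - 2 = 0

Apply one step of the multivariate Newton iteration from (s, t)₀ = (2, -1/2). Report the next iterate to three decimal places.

(0.066, -1.738)

At (2, -1/2): F = (9.500, -6.500).
Jacobian J = [[4·s + 3·t^2, 6·s·t], [-2·s, 1]].
At the point, J = [[8.750, -6.000], [-4.000, 1.000]] (det J = -15.250).
Solving J·Δ = −F gives Δ = (-1.934, -1.238).
Then the next iterate is (s, t)₁ = (0.066, -1.738).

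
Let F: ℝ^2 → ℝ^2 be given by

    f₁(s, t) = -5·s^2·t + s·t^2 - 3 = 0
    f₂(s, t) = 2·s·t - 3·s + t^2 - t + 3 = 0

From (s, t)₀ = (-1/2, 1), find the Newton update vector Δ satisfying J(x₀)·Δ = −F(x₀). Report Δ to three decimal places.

(3.500, 7.222)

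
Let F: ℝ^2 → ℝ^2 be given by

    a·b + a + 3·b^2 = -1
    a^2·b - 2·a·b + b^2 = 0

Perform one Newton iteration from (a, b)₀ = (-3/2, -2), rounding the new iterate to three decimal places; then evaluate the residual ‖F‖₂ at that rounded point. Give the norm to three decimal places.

At (-3/2, -2): F = (14.500, -6.500).
Jacobian J = [[b + 1, a + 6·b], [2·a·b - 2·b, a^2 - 2·a + 2·b]].
At the point, J = [[-1.000, -13.500], [10.000, 1.250]] (det J = 133.750).
Solving J·Δ = −F gives Δ = (0.521, 1.036).
Then the next iterate is (a, b)₁ = (-0.979, -0.964).
Re-evaluating at (-0.979, -0.964): F = (3.75264, -1.88215), so ‖F‖₂ = 4.198.

4.198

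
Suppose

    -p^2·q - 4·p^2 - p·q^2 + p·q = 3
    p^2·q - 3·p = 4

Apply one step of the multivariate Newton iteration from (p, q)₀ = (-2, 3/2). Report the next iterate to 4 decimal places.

(-0.8941, 1.9882)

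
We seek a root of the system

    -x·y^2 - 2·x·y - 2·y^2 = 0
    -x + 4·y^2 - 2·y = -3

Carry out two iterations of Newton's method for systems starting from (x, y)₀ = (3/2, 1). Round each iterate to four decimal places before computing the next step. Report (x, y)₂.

At (3/2, 1): F = (-6.5000, 3.5000).
Jacobian J = [[-y^2 - 2·y, -2·x·y - 2·x - 4·y], [-1, 8·y - 2]].
At the point, J = [[-3.0000, -10.0000], [-1.0000, 6.0000]] (det J = -28.0000).
Solving J·Δ = −F gives Δ = (-0.1429, -0.6071).
Then the next iterate is (x, y)₁ = (1.3571, 0.3929).
Round to (1.3571, 0.3929) and repeat: F = (-1.584646, 1.474582), J = [[-0.940170, -5.352209], [-1.0000, 1.1432]].
Δ = (0.9461, -0.4623), so (x, y)₂ = (2.3032, -0.0694).

(2.3032, -0.0694)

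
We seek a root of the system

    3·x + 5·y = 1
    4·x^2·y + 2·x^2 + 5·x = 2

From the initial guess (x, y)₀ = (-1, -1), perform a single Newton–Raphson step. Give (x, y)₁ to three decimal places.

(-0.727, 0.636)

At (-1, -1): F = (-9.000, -9.000).
Jacobian J = [[3, 5], [8·x·y + 4·x + 5, 4·x^2]].
At the point, J = [[3.000, 5.000], [9.000, 4.000]] (det J = -33.000).
Solving J·Δ = −F gives Δ = (0.273, 1.636).
Then the next iterate is (x, y)₁ = (-0.727, 0.636).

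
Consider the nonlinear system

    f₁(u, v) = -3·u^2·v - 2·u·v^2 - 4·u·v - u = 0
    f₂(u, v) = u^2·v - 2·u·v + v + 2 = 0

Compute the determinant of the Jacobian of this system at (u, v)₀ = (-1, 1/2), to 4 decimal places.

4.0000

J = [[-6·u·v - 2·v^2 - 4·v - 1, -3·u^2 - 4·u·v - 4·u], [2·u·v - 2·v, u^2 - 2·u + 1]].
At the point, J = [[-0.5000, 3.0000], [-2.0000, 4.0000]].
det J = 4.0000.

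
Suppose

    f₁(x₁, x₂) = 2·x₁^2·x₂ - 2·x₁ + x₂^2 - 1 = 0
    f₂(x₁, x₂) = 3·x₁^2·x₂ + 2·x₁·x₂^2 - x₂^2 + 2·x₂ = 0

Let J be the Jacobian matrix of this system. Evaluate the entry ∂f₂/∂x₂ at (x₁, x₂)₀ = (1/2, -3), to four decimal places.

2.7500

∂f₂/∂x₂ = 3·x₁^2 + 4·x₁·x₂ - 2·x₂ + 2.
At (1/2, -3) this is 2.7500.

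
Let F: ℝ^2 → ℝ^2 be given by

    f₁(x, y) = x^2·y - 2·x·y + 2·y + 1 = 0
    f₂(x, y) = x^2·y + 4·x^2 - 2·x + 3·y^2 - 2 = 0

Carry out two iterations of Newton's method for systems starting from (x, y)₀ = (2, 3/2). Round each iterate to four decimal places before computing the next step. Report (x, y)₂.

(7.9284, -1.5526)

At (2, 3/2): F = (4.0000, 22.7500).
Jacobian J = [[2·x·y - 2·y, x^2 - 2·x + 2], [2·x·y + 8·x - 2, x^2 + 6·y]].
At the point, J = [[3.0000, 2.0000], [20.0000, 13.0000]] (det J = -1.0000).
Solving J·Δ = −F gives Δ = (6.5000, -11.7500).
Then the next iterate is (x, y)₁ = (8.5000, -10.2500).
Round to (8.5000, -10.2500) and repeat: F = (-585.8125, -155.3750), J = [[-153.7500, 57.2500], [-108.2500, 10.7500]].
Δ = (-0.5716, 8.6974), so (x, y)₂ = (7.9284, -1.5526).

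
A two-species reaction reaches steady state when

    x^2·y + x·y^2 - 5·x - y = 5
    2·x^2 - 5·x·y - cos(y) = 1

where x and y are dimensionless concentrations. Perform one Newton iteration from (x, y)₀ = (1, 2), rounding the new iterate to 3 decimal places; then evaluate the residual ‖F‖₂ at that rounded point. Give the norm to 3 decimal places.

At (1, 2): F = (-6.000, -8.58385).
Jacobian J = [[2·x·y + y^2 - 5, x^2 + 2·x·y - 1], [4·x - 5·y, -5·x + sin(y)]].
At the point, J = [[3.000, 4.000], [-6.000, -4.09070]] (det J = 11.72789).
Solving J·Δ = −F gives Δ = (-5.020, 5.265).
Then the next iterate is (x, y)₁ = (-4.020, 7.265).
Re-evaluating at (-4.020, 7.265): F = (-86.93620, 176.79179), so ‖F‖₂ = 197.011.

197.011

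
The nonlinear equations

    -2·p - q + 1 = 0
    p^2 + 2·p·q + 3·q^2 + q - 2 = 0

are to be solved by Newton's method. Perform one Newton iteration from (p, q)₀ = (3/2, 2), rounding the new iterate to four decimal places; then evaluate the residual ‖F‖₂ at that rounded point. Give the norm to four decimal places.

5.5625

At (3/2, 2): F = (-4.0000, 20.2500).
Jacobian J = [[-2, -1], [2·p + 2·q, 2·p + 6·q + 1]].
At the point, J = [[-2.0000, -1.0000], [7.0000, 16.0000]] (det J = -25.0000).
Solving J·Δ = −F gives Δ = (-1.7500, -0.5000).
Then the next iterate is (p, q)₁ = (-0.2500, 1.5000).
Re-evaluating at (-0.2500, 1.5000): F = (0.0000, 5.5625), so ‖F‖₂ = 5.5625.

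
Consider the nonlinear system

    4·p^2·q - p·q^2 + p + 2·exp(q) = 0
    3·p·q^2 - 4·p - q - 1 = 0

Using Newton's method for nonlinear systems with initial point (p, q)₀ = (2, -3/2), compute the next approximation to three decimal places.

At (2, -3/2): F = (-26.05374, 6.000).
Jacobian J = [[8·p·q - q^2 + 1, 4·p^2 - 2·p·q + 2·exp(q)], [3·q^2 - 4, 6·p·q - 1]].
At the point, J = [[-25.250, 22.44626], [2.750, -19.000]] (det J = 418.02278).
Solving J·Δ = −F gives Δ = (-0.862, 0.191).
Then the next iterate is (p, q)₁ = (1.138, -1.309).

(1.138, -1.309)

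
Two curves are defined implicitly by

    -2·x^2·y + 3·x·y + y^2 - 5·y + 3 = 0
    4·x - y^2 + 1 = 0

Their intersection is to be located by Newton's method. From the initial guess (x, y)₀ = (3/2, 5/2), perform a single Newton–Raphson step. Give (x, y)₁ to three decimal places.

At (3/2, 5/2): F = (-3.250, 0.750).
Jacobian J = [[-4·x·y + 3·y, -2·x^2 + 3·x + 2·y - 5], [4, -2·y]].
At the point, J = [[-7.500, 0.000], [4.000, -5.000]] (det J = 37.500).
Solving J·Δ = −F gives Δ = (-0.433, -0.197).
Then the next iterate is (x, y)₁ = (1.067, 2.303).

(1.067, 2.303)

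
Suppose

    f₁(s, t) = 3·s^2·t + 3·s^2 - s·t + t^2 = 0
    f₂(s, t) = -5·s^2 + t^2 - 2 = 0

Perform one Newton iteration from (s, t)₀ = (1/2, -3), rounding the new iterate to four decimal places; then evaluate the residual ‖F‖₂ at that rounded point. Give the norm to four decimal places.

12.7195

At (1/2, -3): F = (9.0000, 5.7500).
Jacobian J = [[6·s·t + 6·s - t, 3·s^2 - s + 2·t], [-10·s, 2·t]].
At the point, J = [[-3.0000, -5.7500], [-5.0000, -6.0000]] (det J = -10.7500).
Solving J·Δ = −F gives Δ = (-1.9477, 2.5814).
Then the next iterate is (s, t)₁ = (-1.4477, -0.4186).
Re-evaluating at (-1.4477, -0.4186): F = (3.224775, -12.303950), so ‖F‖₂ = 12.7195.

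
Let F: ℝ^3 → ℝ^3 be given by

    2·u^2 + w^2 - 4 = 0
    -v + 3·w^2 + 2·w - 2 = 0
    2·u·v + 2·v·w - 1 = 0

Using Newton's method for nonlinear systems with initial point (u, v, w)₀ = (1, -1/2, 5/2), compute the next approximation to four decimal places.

At (1, -1/2, 5/2): F = (4.2500, 22.2500, -4.5000).
Jacobian J = [[4·u, 0, 2·w], [0, -1, 6·w + 2], [2·v, 2·u + 2·w, 2·v]].
At the point, J = [[4.0000, 0.0000, 5.0000], [0.0000, -1.0000, 17.0000], [-1.0000, 7.0000, -1.0000]] (det J = -477.0000).
Solving J·Δ = −F gives Δ = (0.5341, 0.5367, -1.2773).
Then the next iterate is (u, v, w)₁ = (1.5341, 0.0367, 1.2227).

(1.5341, 0.0367, 1.2227)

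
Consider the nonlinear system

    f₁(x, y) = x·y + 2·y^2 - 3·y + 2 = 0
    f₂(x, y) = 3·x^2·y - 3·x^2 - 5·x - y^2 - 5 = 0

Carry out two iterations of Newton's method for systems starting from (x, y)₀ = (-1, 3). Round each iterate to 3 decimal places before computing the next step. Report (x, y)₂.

(-1.048, 1.524)

At (-1, 3): F = (8.000, -3.000).
Jacobian J = [[y, x + 4·y - 3], [6·x·y - 6·x - 5, 3·x^2 - 2·y]].
At the point, J = [[3.000, 8.000], [-17.000, -3.000]] (det J = 127.000).
Solving J·Δ = −F gives Δ = (0.000, -1.000).
Then the next iterate is (x, y)₁ = (-1.000, 2.000).
Round to (-1.000, 2.000) and repeat: F = (2.000, -1.000), J = [[2.000, 4.000], [-11.000, -1.000]].
Δ = (-0.048, -0.476), so (x, y)₂ = (-1.048, 1.524).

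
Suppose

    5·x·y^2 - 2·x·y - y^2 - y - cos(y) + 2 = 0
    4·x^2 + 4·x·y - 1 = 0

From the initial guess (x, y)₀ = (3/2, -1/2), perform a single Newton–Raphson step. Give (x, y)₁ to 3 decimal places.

At (3/2, -1/2): F = (4.74742, 5.000).
Jacobian J = [[5·y^2 - 2·y, 10·x·y - 2·x - 2·y + sin(y) - 1], [8·x + 4·y, 4·x]].
At the point, J = [[2.250, -10.97943], [10.000, 6.000]] (det J = 123.29426).
Solving J·Δ = −F gives Δ = (-0.676, 0.294).
Then the next iterate is (x, y)₁ = (0.824, -0.206).

(0.824, -0.206)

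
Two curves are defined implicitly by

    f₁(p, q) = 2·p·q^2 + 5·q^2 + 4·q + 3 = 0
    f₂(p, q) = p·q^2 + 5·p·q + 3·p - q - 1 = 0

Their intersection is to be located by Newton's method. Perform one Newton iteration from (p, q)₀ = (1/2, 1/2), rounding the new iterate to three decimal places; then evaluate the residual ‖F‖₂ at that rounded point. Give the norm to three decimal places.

At (1/2, 1/2): F = (6.500, 1.375).
Jacobian J = [[2·q^2, 4·p·q + 10·q + 4], [q^2 + 5·q + 3, 2·p·q + 5·p - 1]].
At the point, J = [[0.500, 10.000], [5.750, 2.000]] (det J = -56.500).
Solving J·Δ = −F gives Δ = (-0.013, -0.649).
Then the next iterate is (p, q)₁ = (0.487, -0.149).
Re-evaluating at (0.487, -0.149): F = (2.53663, 0.25800), so ‖F‖₂ = 2.550.

2.550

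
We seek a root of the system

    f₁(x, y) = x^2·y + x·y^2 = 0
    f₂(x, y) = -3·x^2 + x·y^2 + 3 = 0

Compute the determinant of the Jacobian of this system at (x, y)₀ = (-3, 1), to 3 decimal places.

J = [[2·x·y + y^2, x^2 + 2·x·y], [-6·x + y^2, 2·x·y]].
At the point, J = [[-5.000, 3.000], [19.000, -6.000]].
det J = -27.000.

-27.000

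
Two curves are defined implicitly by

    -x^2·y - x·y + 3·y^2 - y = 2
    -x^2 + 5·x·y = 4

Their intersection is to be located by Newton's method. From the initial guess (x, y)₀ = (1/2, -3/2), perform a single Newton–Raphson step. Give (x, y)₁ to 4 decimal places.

(-0.3055, -1.0387)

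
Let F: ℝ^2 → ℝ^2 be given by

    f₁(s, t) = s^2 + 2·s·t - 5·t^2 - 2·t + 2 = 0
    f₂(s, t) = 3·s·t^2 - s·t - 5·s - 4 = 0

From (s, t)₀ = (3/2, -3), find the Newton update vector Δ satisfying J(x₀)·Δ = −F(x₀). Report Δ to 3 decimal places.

(0.302, 1.441)

At (3/2, -3): F = (-43.750, 33.500).
Jacobian J = [[2·s + 2·t, 2·s - 10·t - 2], [3·t^2 - t - 5, 6·s·t - s]].
At the point, J = [[-3.000, 31.000], [25.000, -28.500]] (det J = -689.500).
Solving J·Δ = −F gives Δ = (0.302, 1.441).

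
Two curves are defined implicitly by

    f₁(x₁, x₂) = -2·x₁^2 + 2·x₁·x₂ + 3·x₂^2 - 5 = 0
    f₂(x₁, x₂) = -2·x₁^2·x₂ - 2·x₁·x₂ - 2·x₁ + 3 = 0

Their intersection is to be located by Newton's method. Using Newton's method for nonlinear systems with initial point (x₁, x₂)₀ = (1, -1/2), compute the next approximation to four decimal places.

(-0.5238, -0.1310)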